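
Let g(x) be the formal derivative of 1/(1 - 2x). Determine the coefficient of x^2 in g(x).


Differentiate termwise: d/dx sum_{k>=0} 2^k x^k = sum_{k>=1} k 2^k x^(k-1) = sum_{j>=0} (j+1) 2^(j+1) x^j.
Equivalently, d/dx [1/(1 - 2x)] = 2/(1 - 2x)^2.
For j = 2: 3 * 2^3 = 3 * 8 = 24.

24


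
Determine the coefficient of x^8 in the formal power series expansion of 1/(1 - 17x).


The geometric series identity gives 1/(1 - c x) = sum_{k>=0} c^k x^k, so the coefficient of x^k is c^k.
Here c = 17 and k = 8.
Computing: 17^8 = 6975757441

6975757441


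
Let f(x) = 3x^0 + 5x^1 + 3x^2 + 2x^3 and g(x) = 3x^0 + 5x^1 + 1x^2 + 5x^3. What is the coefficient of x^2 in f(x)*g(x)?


Cauchy product at x^2:
3*1 + 5*5 + 3*3
= 37

37


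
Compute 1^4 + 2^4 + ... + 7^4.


This power sum has a closed form given by Faulhaber's formula
sum_{k=1}^{m} k^p = (1 / (p + 1)) * sum_{j=0}^{p} C(p + 1, j) B_j m^(p + 1 - j),
but for small m direct computation is fastest:
1 + 16 + 81 + 256 + 625 + 1296 + 2401 = 4676.

4676


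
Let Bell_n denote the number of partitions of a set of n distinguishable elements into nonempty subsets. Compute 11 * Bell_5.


Bell_5 can be computed from the Bell triangle or from Dobinski's identity Bell_n = (1/e) * sum_{k>=0} k^n / k!.
Computing Bell_5 = 52.
Then 11 * 52 = 572.

572


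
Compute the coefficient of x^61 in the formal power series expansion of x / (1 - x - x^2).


Let f(x) = sum_{k>=0} a_k x^k. Multiplying f(x) * (1 - x - x^2) = x and matching coefficients gives a_0 = 0, a_1 = 1, and a_k = a_{k-1} + a_{k-2} for k >= 2. These are the Fibonacci numbers F_k.
Iterating from F_0 = 0, F_1 = 1:
F_0=0, F_1=1, F_2=1, F_3=2, F_4=3, F_5=5, F_6=8, F_7=13, F_8=21, F_9=34, ...
F_61 = 2504730781961.

2504730781961


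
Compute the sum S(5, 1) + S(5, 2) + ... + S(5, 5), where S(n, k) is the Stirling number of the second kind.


By definition, S(n, k) counts partitions of an n-set into exactly k nonempty blocks.
Computing row n = 5 for k = 1..5:
S(5, k): 1, 15, 25, 10, 1
Sum = 52. (This equals Bell_5 since the sum runs over all k.)

52


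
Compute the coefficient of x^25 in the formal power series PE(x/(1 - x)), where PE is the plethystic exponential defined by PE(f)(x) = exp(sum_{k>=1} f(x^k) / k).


For f(x) = x/(1 - x) we have
sum_{k>=1} f(x^k) / k = sum_{k>=1} (1/k) * x^k / (1 - x^k) = sum_{k, m >= 1} x^(k m) / k,
which after exponentiating simplifies to
PE(x/(1 - x)) = prod_{k>=1} 1 / (1 - x^k).
This is the generating function for the partition function p(n), so the coefficient of x^25 is p(25).
Computing p(25) by dynamic programming over parts 1, 2, ..., 25: p(25) = 1958.

1958


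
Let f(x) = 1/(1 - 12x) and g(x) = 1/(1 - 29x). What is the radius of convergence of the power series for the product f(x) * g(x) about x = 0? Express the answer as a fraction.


The radius of 1/(1 - 12x) is 1/12 (nearest singularity at x = 1/12), and the radius of 1/(1 - 29x) is 1/29.
The product f(x)*g(x) = 1/((1 - 12x)(1 - 29x)) has singularities at both 1/12 and 1/29, so its radius of convergence is the distance to the nearest one:
min(1/12, 1/29) = 1/29.

1/29


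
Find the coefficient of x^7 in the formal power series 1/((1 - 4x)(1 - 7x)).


By partial fractions or Cauchy convolution:
The coefficient equals sum_{k=0}^{7} 4^k * 7^(7-k).
= 1899755

1899755


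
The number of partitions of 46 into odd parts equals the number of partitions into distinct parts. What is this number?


Computing partitions of 46 into odd parts (1, 3, 5, ...):
Using the generating function prod_{k>=0} 1/(1-x^(2k+1)),
the count is 2304

2304


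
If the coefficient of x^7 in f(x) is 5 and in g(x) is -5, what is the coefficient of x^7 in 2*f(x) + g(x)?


Scalar multiplication scales coefficients: 2 * 5 = 10.
Then add the g coefficient: 10 + -5
= 5

5


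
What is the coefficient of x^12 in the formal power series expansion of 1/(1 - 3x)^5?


The general identity 1/(1 - c x)^r = sum_{k>=0} c^k C(k + r - 1, r - 1) x^k follows by substituting y = c x into 1/(1 - y)^r = sum_{k>=0} C(k + r - 1, r - 1) y^k.
For c = 3, r = 5, k = 12:
3^12 * C(16, 4) = 531441 * 1820 = 967222620.

967222620


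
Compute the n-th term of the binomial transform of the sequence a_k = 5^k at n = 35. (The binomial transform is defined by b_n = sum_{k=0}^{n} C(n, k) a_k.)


With a_k = 5^k, b_n = sum_{k=0}^{n} C(n, k) 5^k = (1 + 5)^n by the binomial theorem.
For n = 35: (1 + 5)^35 = 6^35 = 1719070799748422591028658176.

1719070799748422591028658176


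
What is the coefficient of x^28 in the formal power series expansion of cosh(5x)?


The Maclaurin series is cosh(t) = sum_{m>=0} t^(2m) / (2m)!, so substituting t = 5x, only even powers of x are nonzero, with coefficient of x^(2m) equal to 5^(2m) / (2m)!.
For x^28 the coefficient is 5^28/28! = 37252902984619140625/304888344611713860501504000000 = 2384185791015625/19512854055149687072096256.

2384185791015625/19512854055149687072096256


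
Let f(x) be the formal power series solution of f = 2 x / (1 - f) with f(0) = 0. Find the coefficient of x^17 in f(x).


Apply Lagrange inversion: f = 2 x * phi(f) with phi(t) = 1/(1 - t), so
[x^n] f = 2^n * (1/n) [t^(n-1)] phi(t)^n = 2^n * (1/n) [t^(n-1)] (1 - t)^(-n) = 2^n * (1/n) C(2n - 2, n - 1) = 2^n * C_{n-1}.
For n = 17: C_16 = C(32, 16) / 17 = 601080390/17 = 35357670.
With the 2^17 = 131072 factor, the coefficient is 131072 * 35357670 = 4634400522240.

4634400522240


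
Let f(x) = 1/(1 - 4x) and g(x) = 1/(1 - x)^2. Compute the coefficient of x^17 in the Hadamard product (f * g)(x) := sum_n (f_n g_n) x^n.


f has coefficients f_k = 4^k. For g = 1/(1 - x)^2 the coefficient is g_k = C(k + 1, 1) = k + 1. The Hadamard coefficient is (f * g)_k = 4^k * (k + 1).
For k = 17: 4^17 * 18 = 17179869184 * 18 = 309237645312.

309237645312


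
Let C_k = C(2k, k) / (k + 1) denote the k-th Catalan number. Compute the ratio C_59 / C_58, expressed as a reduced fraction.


Using C_k = (2k)! / (k! (k+1)!), the ratio C_{k+1}/C_k simplifies to
C_{k+1}/C_k = [(2k+2)! / ((k+1)! (k+2)!)] * [k! (k+1)! / (2k)!]
 = (2k+2)(2k+1) / ((k+1)(k+2)) = 2(2k+1) / (k+2).
For k = 58: 2(2*58 + 1) / (58 + 2) = 234/60 = 39/10.

39/10


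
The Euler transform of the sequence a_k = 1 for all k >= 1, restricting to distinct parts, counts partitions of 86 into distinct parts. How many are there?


Partitions of 86 into distinct parts can be computed via generating function.
Product (1+x)(1+x^2)(1+x^3)...
The coefficient of x^86 = 133184

133184


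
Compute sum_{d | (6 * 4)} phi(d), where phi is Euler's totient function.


First, 6 * 4 = 24. One classical identity is sum_{d | n} phi(d) = n (each k in [1, n] has a unique gcd with n, and among the k's with gcd(k, n) = n/d there are phi(d) of them). So the sum equals 24. We also verify directly:
Divisors of 24: 1, 2, 3, 4, 6, 8, 12, 24.
phi values: 1, 1, 2, 2, 2, 4, 4, 8.
Sum = 24.

24


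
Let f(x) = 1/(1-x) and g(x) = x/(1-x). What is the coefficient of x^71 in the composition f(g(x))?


First simplify the composition: f(g(x)) = 1/(1 - x/(1-x)) = (1-x)/((1-x) - x) = (1-x)/(1-2x).
Now extract the coefficient. Write (1-x)/(1-2x) = 1/(1-2x) - x/(1-2x).
The coefficient of x^n in 1/(1-2x) is 2^n, and in x/(1-2x) is 2^(n-1) (for n >= 1).
So the coefficient of x^71 is 2^71 - 2^70 = 2361183241434822606848 - 1180591620717411303424 = 1180591620717411303424.

1180591620717411303424


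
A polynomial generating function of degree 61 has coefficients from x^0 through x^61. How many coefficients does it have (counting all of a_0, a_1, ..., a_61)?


A polynomial of degree 61 takes the form a_0 + a_1 x + ... + a_61 x^61.
The number of coefficients is 61 + 1 = 62.

62


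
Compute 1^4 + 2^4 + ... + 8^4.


This power sum has a closed form given by Faulhaber's formula
sum_{k=1}^{m} k^p = (1 / (p + 1)) * sum_{j=0}^{p} C(p + 1, j) B_j m^(p + 1 - j),
but for small m direct computation is fastest:
1 + 16 + 81 + 256 + 625 + 1296 + 2401 + 4096 = 8772.

8772


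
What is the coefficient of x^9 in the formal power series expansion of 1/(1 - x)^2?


The expansion 1/(1 - x)^r = sum_{k>=0} C(k + r - 1, r - 1) x^k follows from the multiset / negative-binomial theorem (or from repeated differentiation of the geometric series).
For r = 2 and k = 9:
C(10, 1) = 3628800 / (1 * 362880) = 10.

10


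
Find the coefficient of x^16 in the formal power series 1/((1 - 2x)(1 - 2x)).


By partial fractions or Cauchy convolution:
The coefficient equals sum_{k=0}^{16} 2^k * 2^(16-k).
= 1114112

1114112


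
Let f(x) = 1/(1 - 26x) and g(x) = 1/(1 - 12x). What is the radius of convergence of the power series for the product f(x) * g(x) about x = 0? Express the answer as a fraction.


The radius of 1/(1 - 26x) is 1/26 (nearest singularity at x = 1/26), and the radius of 1/(1 - 12x) is 1/12.
The product f(x)*g(x) = 1/((1 - 26x)(1 - 12x)) has singularities at both 1/26 and 1/12, so its radius of convergence is the distance to the nearest one:
min(1/26, 1/12) = 1/26.

1/26


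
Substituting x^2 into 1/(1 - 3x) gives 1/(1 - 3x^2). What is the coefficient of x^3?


Since 1/(1 - 3x^2) only has even powers of x,
the coefficient of x^3 (odd) is 0.

0


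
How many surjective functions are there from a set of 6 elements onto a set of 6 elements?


By inclusion-exclusion on which target elements are missed, the number of surjections from an n-set onto a k-set is
surj(n, k) = sum_{j=0}^{k} (-1)^j C(k, j) (k - j)^n.
Equivalently surj(n, k) = k! * S(n, k), where S(n, k) is the Stirling number of the second kind.
For n = 6, k = 6:
S(6, 6) = 1, so
surj = 6! * 1 = 720 * 1 = 720.

720


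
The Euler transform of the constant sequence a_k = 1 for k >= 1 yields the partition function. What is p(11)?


The Euler transform converts the sequence a_k = 1 into the number of integer partitions.
Using the recurrence or dynamic programming:
p(11) = 56

56


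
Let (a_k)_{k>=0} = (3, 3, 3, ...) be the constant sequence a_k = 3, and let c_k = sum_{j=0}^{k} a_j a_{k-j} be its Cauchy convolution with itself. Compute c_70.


Since a_j = 3 for all j >= 0, the convolution sum becomes
c_k = sum_{j=0}^{k} 3 * 3 = 9 * (k + 1).
Equivalently, the generating function of (a_k) is 3/(1 - x) and its square is 9/(1 - x)^2 = sum_{k>=0} 9(k + 1) x^k.
For k = 70: 9 * 71 = 639.

639


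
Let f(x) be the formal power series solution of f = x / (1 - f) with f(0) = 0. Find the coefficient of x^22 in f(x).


Apply Lagrange inversion: f = x * phi(f) with phi(t) = 1/(1 - t), so
[x^n] f = (1/n) [t^(n-1)] phi(t)^n = (1/n) [t^(n-1)] (1 - t)^(-n) = (1/n) C(2n - 2, n - 1) = C_{n-1}.
For n = 22: C_21 = C(42, 21) / 22 = 538257874440/22 = 24466267020 = 24466267020.

24466267020


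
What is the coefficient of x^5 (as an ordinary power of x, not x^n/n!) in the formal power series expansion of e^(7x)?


The exponential series is e^y = sum_{k>=0} y^k / k!. Substituting y = 7x gives
e^(7x) = sum_{k>=0} 7^k x^k / k!.
So the coefficient of x^n is a^n/n! with a = 7, n = 5:
7^5 / 5! = 16807/120 = 16807/120

16807/120


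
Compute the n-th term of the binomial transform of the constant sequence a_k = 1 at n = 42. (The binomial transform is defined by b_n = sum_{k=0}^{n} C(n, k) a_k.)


With a_k = 1 for all k, b_n = sum_{k=0}^{n} C(n, k) = 2^n by the binomial theorem.
For n = 42: 2^42 = 4398046511104.

4398046511104


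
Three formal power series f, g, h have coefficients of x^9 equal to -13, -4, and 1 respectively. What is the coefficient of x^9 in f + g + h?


Series addition is componentwise:
-13 + -4 + 1
= -16

-16


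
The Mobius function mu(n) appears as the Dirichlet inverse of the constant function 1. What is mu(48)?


48 has a squared prime factor, so mu(48) = 0.
Factorization reveals a repeated prime.

0


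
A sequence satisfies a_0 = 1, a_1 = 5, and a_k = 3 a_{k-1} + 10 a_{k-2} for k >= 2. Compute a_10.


The characteristic equation is t^2 - 3 t - 10 = 0, with roots r_1 = 5 and r_2 = -2 (so c_1 = r_1 + r_2, c_2 = -r_1 r_2 as required).
One can use the closed form a_n = A r_1^n + B r_2^n, but direct iteration is more reliable:
a_0 = 1, a_1 = 5, a_2 = 25, a_3 = 125, a_4 = 625, a_5 = 3125, a_6 = 15625, a_7 = 78125, a_8 = 390625, a_9 = 1953125, a_10 = 9765625.
So a_10 = 9765625.

9765625


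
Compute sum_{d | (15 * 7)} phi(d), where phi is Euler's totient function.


First, 15 * 7 = 105. One classical identity is sum_{d | n} phi(d) = n (each k in [1, n] has a unique gcd with n, and among the k's with gcd(k, n) = n/d there are phi(d) of them). So the sum equals 105. We also verify directly:
Divisors of 105: 1, 3, 5, 7, 15, 21, 35, 105.
phi values: 1, 2, 4, 6, 8, 12, 24, 48.
Sum = 105.

105


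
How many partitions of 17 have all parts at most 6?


Using the generating function (1-x)^(-1)(1-x^2)^(-1)...(1-x^6)^(-1),
the coefficient of x^17 counts these restricted partitions.
Result = 163

163


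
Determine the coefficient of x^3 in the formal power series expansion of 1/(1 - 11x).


The geometric series identity gives 1/(1 - c x) = sum_{k>=0} c^k x^k, so the coefficient of x^k is c^k.
Here c = 11 and k = 3.
Computing: 11^3 = 1331

1331


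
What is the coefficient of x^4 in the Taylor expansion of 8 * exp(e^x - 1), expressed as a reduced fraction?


exp(e^x - 1) = sum_{k>=0} Bell_k x^k / k!, where Bell_k is the k-th Bell number.
So the coefficient of x^4 is 8 * Bell_4 / 4!.
Computing: Bell_4 = 15 and 4! = 24, giving
8 * 15/24 = 5.

5


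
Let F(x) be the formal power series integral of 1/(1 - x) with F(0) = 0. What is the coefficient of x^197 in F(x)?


1/(1 - x) = sum_{k>=0} x^k. Integrating termwise and using F(0) = 0 gives
F(x) = sum_{k>=0} x^(k+1) / (k+1) = sum_{m>=1} x^m / m = -ln(1 - x).
So the coefficient of x^197 is 1/197 = 1/197.

1/197


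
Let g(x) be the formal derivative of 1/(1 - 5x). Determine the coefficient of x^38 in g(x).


Differentiate termwise: d/dx sum_{k>=0} 5^k x^k = sum_{k>=1} k 5^k x^(k-1) = sum_{j>=0} (j+1) 5^(j+1) x^j.
Equivalently, d/dx [1/(1 - 5x)] = 5/(1 - 5x)^2.
For j = 38: 39 * 5^39 = 39 * 1818989403545856475830078125 = 70940586738288402557373046875.

70940586738288402557373046875


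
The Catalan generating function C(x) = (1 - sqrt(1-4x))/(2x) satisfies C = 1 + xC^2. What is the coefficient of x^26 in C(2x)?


Substituting x -> 2x scales the n-th coefficient by 2^n, so [x^26] C(2x) = 2^26 * C_26.
C_26 = C(2*26, 26)/(27) = 495918532948104/27 = 18367353072152.
So 2^26 * 18367353072152 = 67108864 * 18367353072152 = 1232612199359030755328.

1232612199359030755328


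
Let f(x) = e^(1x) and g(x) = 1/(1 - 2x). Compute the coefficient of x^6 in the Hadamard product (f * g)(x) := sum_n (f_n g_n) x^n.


Expanding: f_k = 1^k/k! (from e^(1x)) and g_k = 2^k (from 1/(1 - 2x)). So the Hadamard coefficient (f * g)_k = 1^k 2^k / k! = (2)^k / k!.
For k = 6: 2^6/6! = 64/720 = 4/45.

4/45


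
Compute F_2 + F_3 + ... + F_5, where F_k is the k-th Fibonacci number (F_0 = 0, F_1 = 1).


Use the identity sum_{k=0}^{N} F_k = F_{N+2} - 1 (which follows from F_{k+2} - F_{k+1} = F_k). Then
sum_{k=2}^{5} F_k = (F_{7} - 1) - (F_{3} - 1) = F_{7} - F_{3}.
Computing: F_{7} = 13, F_{3} = 2, so
Sum = 13 - 2 = 11.

11


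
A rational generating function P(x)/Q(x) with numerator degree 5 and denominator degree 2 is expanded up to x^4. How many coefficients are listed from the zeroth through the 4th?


Expanding up to x^4 gives the coefficients for x^0, x^1, ..., x^4.
That is 4 + 1 = 5 coefficients in total.

5


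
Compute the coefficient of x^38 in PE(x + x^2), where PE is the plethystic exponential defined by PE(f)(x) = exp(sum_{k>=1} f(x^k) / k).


With f(x) = x + x^2, the exponent is sum_{k>=1} (x^k + x^(2k)) / k = -ln(1 - x) - ln(1 - x^2). Exponentiating:
PE(x + x^2) = 1 / ((1 - x)(1 - x^2)).
This is the generating function for partitions of n into parts of size 1 or 2. The number of 2's can be any j in 0..19, and the rest are 1's, so
[x^38] = floor(38/2) + 1 = 20.

20


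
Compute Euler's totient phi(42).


phi(n) counts integers in [1, n] coprime to n. Using the multiplicative formula phi(n) = n * prod_{p | n} (1 - 1/p):
42 = 2 * 3 * 7, so
phi(42) = 42 * (1 - 1/2) * (1 - 1/3) * (1 - 1/7) = 12.

12


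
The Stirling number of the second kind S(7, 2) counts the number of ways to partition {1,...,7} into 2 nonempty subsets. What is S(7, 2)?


Using the explicit formula S(n,k) = (1/k!) sum_{j=0}^{k} (-1)^(k-j) C(k,j) j^n:
S(7, 2) = 63
Equivalently, S(n,k) is n! times the coefficient of x^n in the EGF (e^x - 1)^k / k!.

63


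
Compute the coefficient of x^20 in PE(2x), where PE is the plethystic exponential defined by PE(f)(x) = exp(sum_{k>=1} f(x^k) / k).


With f(x) = 2x, the exponent is sum_{k>=1} 2 x^k / k = 2 * (-ln(1 - x)). Exponentiating:
PE(2x) = exp(-2 ln(1 - x)) = 1/(1 - x)^2.
By the negative binomial expansion, [x^n] 1/(1 - x)^2 = C(n + 1, 1).
For n = 20: C(21, 1) = 21.

21


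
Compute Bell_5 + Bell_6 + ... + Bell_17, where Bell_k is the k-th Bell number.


Recall Bell_k counts set partitions of a k-set (with Bell_0 = 1 by convention).
Bell_5 through Bell_17: 52, 203, 877, 4140, 21147, 115975, 678570, 4213597, 27644437, 190899322, 1382958545, 10480142147, 82864869804
Sum = 52 + 203 + 877 + 4140 + 21147 + 115975 + 678570 + 4213597 + 27644437 + 190899322 + 1382958545 + 10480142147 + 82864869804 = 94951548816.

94951548816


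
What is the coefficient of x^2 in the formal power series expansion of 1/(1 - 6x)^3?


The general identity 1/(1 - c x)^r = sum_{k>=0} c^k C(k + r - 1, r - 1) x^k follows by substituting y = c x into 1/(1 - y)^r = sum_{k>=0} C(k + r - 1, r - 1) y^k.
For c = 6, r = 3, k = 2:
6^2 * C(4, 2) = 36 * 6 = 216.

216


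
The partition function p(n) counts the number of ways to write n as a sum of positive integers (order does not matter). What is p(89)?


Using the generating function prod_{k>=1} 1/(1-x^k), we compute p(89).
By dynamic programming over parts 1 through 89:
p(89) = 49995925

49995925


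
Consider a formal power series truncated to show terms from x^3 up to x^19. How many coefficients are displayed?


From x^3 to x^19 inclusive, the count is 19 - 3 + 1 = 17.

17


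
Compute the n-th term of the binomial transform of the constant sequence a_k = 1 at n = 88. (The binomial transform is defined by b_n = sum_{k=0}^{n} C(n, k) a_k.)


With a_k = 1 for all k, b_n = sum_{k=0}^{n} C(n, k) = 2^n by the binomial theorem.
For n = 88: 2^88 = 309485009821345068724781056.

309485009821345068724781056


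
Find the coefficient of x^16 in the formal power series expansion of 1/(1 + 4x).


Write 1/(1 + c x) = 1/(1 - (-c) x) and apply the geometric-series identity
1/(1 - y) = sum_{k>=0} y^k to get 1/(1 + c x) = sum_{k>=0} (-c)^k x^k.
So the coefficient of x^k is (-c)^k = (-1)^k * c^k.
Here c = 4 and k = 16:
(-4)^16 = 1 * 4294967296 = 4294967296

4294967296


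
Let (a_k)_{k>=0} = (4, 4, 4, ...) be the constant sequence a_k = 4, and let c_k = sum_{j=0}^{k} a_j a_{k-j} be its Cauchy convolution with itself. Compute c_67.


Since a_j = 4 for all j >= 0, the convolution sum becomes
c_k = sum_{j=0}^{k} 4 * 4 = 16 * (k + 1).
Equivalently, the generating function of (a_k) is 4/(1 - x) and its square is 16/(1 - x)^2 = sum_{k>=0} 16(k + 1) x^k.
For k = 67: 16 * 68 = 1088.

1088


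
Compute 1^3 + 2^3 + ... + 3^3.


This power sum has a closed form given by Faulhaber's formula
sum_{k=1}^{m} k^p = (1 / (p + 1)) * sum_{j=0}^{p} C(p + 1, j) B_j m^(p + 1 - j),
but for small m direct computation is fastest:
1 + 8 + 27 = 36.

36


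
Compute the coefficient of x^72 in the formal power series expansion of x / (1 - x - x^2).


Let f(x) = sum_{k>=0} a_k x^k. Multiplying f(x) * (1 - x - x^2) = x and matching coefficients gives a_0 = 0, a_1 = 1, and a_k = a_{k-1} + a_{k-2} for k >= 2. These are the Fibonacci numbers F_k.
Iterating from F_0 = 0, F_1 = 1:
F_0=0, F_1=1, F_2=1, F_3=2, F_4=3, F_5=5, F_6=8, F_7=13, F_8=21, F_9=34, ...
F_72 = 498454011879264.

498454011879264


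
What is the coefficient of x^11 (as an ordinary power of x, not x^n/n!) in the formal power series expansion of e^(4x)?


The exponential series is e^y = sum_{k>=0} y^k / k!. Substituting y = 4x gives
e^(4x) = sum_{k>=0} 4^k x^k / k!.
So the coefficient of x^n is a^n/n! with a = 4, n = 11:
4^11 / 11! = 4194304/39916800 = 16384/155925

16384/155925


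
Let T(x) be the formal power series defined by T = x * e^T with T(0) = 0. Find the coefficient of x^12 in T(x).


Apply the Lagrange inversion formula: if T = x * phi(T) with phi(t) = e^t, then
[x^n] T = (1/n) [t^(n-1)] phi(t)^n = (1/n) [t^(n-1)] e^(n t) = (1/n) * n^(n-1) / (n-1)! = n^(n-1) / n!.
When c = 1 this is the Cayley count of rooted labeled trees on n vertices, divided by n!.
For n = 12: 12^11 / 12! = 743008370688/479001600 = 2985984/1925.

2985984/1925


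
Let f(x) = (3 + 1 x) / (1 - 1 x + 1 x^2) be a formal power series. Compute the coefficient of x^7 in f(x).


Write f(x) = sum_{k>=0} a_k x^k. Multiplying both sides by 1 - 1 x + 1 x^2 gives
(1 - 1 x + 1 x^2) sum_{k>=0} a_k x^k = 3 + 1 x.
Matching coefficients:
 x^0: a_0 = 3
 x^1: a_1 - 1 a_0 = 1  =>  a_1 = 1*3 + 1 = 4
 x^k (k >= 2): a_k = 1 a_{k-1} - 1 a_{k-2}.
Iterating: a_2 = 1, a_3 = -3, a_4 = -4, a_5 = -1, a_6 = 3, a_7 = 4.
So the coefficient of x^7 is 4.

4


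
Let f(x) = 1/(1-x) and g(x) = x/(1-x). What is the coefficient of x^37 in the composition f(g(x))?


First simplify the composition: f(g(x)) = 1/(1 - x/(1-x)) = (1-x)/((1-x) - x) = (1-x)/(1-2x).
Now extract the coefficient. Write (1-x)/(1-2x) = 1/(1-2x) - x/(1-2x).
The coefficient of x^n in 1/(1-2x) is 2^n, and in x/(1-2x) is 2^(n-1) (for n >= 1).
So the coefficient of x^37 is 2^37 - 2^36 = 137438953472 - 68719476736 = 68719476736.

68719476736


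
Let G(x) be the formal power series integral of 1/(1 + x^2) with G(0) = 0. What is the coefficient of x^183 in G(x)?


1/(1 + x^2) = sum_{j>=0} (-1)^j x^(2j). Integrating termwise with G(0) = 0:
G(x) = sum_{j>=0} (-1)^j x^(2j+1) / (2j+1) = arctan(x).
Only odd powers are nonzero. For x^183 write 183 = 2*91 + 1, giving
(-1)^91 / 183 = -1/183 = -1/183.

-1/183


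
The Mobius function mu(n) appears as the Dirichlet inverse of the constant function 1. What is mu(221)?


221 = 13 * 17 (all distinct primes).
mu(221) = (-1)^2 = 1

1


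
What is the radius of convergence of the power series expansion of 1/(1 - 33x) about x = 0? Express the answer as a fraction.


Expanding 1/(1 - 33x) = sum_{k>=0} 33^k x^k, the series converges when |33x| < 1, i.e., |x| < 1/33.
So the radius of convergence is 1/33 = 1/33.

1/33


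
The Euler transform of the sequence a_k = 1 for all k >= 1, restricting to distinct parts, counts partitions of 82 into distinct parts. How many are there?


Partitions of 82 into distinct parts can be computed via generating function.
Product (1+x)(1+x^2)(1+x^3)...
The coefficient of x^82 = 92864

92864


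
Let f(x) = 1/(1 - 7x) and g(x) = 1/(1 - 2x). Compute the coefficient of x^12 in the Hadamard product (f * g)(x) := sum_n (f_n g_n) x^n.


f has coefficients f_k = 7^k and g has coefficients g_k = 2^k, so the Hadamard product has coefficient (f*g)_k = 7^k * 2^k = 14^k.
For k = 12: 14^12 = 56693912375296.

56693912375296


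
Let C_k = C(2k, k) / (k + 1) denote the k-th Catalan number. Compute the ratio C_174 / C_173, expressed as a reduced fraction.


Using C_k = (2k)! / (k! (k+1)!), the ratio C_{k+1}/C_k simplifies to
C_{k+1}/C_k = [(2k+2)! / ((k+1)! (k+2)!)] * [k! (k+1)! / (2k)!]
 = (2k+2)(2k+1) / ((k+1)(k+2)) = 2(2k+1) / (k+2).
For k = 173: 2(2*173 + 1) / (173 + 2) = 694/175 = 694/175.

694/175


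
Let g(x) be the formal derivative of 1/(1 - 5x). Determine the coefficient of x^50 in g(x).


Differentiate termwise: d/dx sum_{k>=0} 5^k x^k = sum_{k>=1} k 5^k x^(k-1) = sum_{j>=0} (j+1) 5^(j+1) x^j.
Equivalently, d/dx [1/(1 - 5x)] = 5/(1 - 5x)^2.
For j = 50: 51 * 5^51 = 51 * 444089209850062616169452667236328125 = 22648549702353193424642086029052734375.

22648549702353193424642086029052734375


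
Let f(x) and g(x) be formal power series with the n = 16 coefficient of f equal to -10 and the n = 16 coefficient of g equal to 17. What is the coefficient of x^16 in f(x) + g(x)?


Addition of formal power series is termwise.
The coefficient of x^16 in f + g = -10 + 17
= 7

7


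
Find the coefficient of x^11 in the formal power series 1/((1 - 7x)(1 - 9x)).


By partial fractions or Cauchy convolution:
The coefficient equals sum_{k=0}^{11} 7^k * 9^(11-k).
= 134294124640

134294124640


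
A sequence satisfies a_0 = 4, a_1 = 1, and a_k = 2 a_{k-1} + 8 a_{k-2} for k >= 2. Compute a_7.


The characteristic equation is t^2 - 2 t - 8 = 0, with roots r_1 = 4 and r_2 = -2 (so c_1 = r_1 + r_2, c_2 = -r_1 r_2 as required).
One can use the closed form a_n = A r_1^n + B r_2^n, but direct iteration is more reliable:
a_0 = 4, a_1 = 1, a_2 = 34, a_3 = 76, a_4 = 424, a_5 = 1456, a_6 = 6304, a_7 = 24256.
So a_7 = 24256.

24256


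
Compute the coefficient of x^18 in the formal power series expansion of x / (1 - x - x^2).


Let f(x) = sum_{k>=0} a_k x^k. Multiplying f(x) * (1 - x - x^2) = x and matching coefficients gives a_0 = 0, a_1 = 1, and a_k = a_{k-1} + a_{k-2} for k >= 2. These are the Fibonacci numbers F_k.
Iterating from F_0 = 0, F_1 = 1:
F_0=0, F_1=1, F_2=1, F_3=2, F_4=3, F_5=5, F_6=8, F_7=13, F_8=21, F_9=34, ...
F_18 = 2584.

2584


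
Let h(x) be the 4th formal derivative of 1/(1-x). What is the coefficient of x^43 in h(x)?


Differentiating 4 times: d^4/dx^4 [1/(1-x)] = 4!/(1-x)^5.
The expansion 1/(1-x)^5 = sum_{k>=0} C(k+4, 4) x^k, so the coefficient of x^n in 4!/(1-x)^5 is 4! * C(n+4, 4).
For n = 43: 24 * C(47, 4) = 24 * 178365 = 4280760

4280760


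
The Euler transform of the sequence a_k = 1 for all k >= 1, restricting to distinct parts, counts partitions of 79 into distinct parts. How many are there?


Partitions of 79 into distinct parts can be computed via generating function.
Product (1+x)(1+x^2)(1+x^3)...
The coefficient of x^79 = 70488

70488


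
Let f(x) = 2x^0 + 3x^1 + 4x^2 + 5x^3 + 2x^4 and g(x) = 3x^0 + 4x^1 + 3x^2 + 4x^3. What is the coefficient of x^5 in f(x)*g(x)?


Cauchy product at x^5:
4*4 + 5*3 + 2*4
= 39

39


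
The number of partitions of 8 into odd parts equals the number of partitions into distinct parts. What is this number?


Computing partitions of 8 into odd parts (1, 3, 5, ...):
Using the generating function prod_{k>=0} 1/(1-x^(2k+1)),
the count is 6

6


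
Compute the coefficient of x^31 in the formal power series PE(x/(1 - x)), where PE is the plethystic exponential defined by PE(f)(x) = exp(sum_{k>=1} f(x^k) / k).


For f(x) = x/(1 - x) we have
sum_{k>=1} f(x^k) / k = sum_{k>=1} (1/k) * x^k / (1 - x^k) = sum_{k, m >= 1} x^(k m) / k,
which after exponentiating simplifies to
PE(x/(1 - x)) = prod_{k>=1} 1 / (1 - x^k).
This is the generating function for the partition function p(n), so the coefficient of x^31 is p(31).
Computing p(31) by dynamic programming over parts 1, 2, ..., 31: p(31) = 6842.

6842


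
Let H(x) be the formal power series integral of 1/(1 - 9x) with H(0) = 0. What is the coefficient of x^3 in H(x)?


1/(1 - 9x) = sum_{k>=0} 9^k x^k. Integrating termwise with H(0) = 0:
H(x) = sum_{k>=0} 9^k x^(k+1) / (k+1) = sum_{m>=1} 9^(m-1) x^m / m.
For m = 3: 9^2/3 = 81/3 = 27.

27


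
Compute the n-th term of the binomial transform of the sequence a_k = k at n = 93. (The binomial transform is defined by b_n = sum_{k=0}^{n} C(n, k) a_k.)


With a_k = k, b_n = sum_{k=0}^{n} C(n, k) k. Using k * C(n, k) = n * C(n-1, k-1) gives b_n = n * sum_{k>=1} C(n-1, k-1) = n * 2^(n-1).
For n = 93: 93 * 2^92 = 93 * 4951760157141521099596496896 = 460513694614161462262474211328.

460513694614161462262474211328


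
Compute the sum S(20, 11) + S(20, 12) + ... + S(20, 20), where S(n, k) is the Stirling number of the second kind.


By definition, S(n, k) counts partitions of an n-set into exactly k nonempty blocks.
Computing row n = 20 for k = 11..20:
S(20, k): 1900842429486, 411016633391, 61068660380, 6302524580, 452329200, 22350954, 741285, 15675, 190, 1
Sum = 2379705685142.

2379705685142


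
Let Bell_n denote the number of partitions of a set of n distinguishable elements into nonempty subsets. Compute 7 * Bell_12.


Bell_12 can be computed from the Bell triangle or from Dobinski's identity Bell_n = (1/e) * sum_{k>=0} k^n / k!.
Computing Bell_12 = 4213597.
Then 7 * 4213597 = 29495179.

29495179


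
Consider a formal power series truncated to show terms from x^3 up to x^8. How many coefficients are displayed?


From x^3 to x^8 inclusive, the count is 8 - 3 + 1 = 6.

6


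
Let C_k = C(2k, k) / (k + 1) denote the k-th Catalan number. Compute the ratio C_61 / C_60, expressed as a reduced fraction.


Using C_k = (2k)! / (k! (k+1)!), the ratio C_{k+1}/C_k simplifies to
C_{k+1}/C_k = [(2k+2)! / ((k+1)! (k+2)!)] * [k! (k+1)! / (2k)!]
 = (2k+2)(2k+1) / ((k+1)(k+2)) = 2(2k+1) / (k+2).
For k = 60: 2(2*60 + 1) / (60 + 2) = 242/62 = 121/31.

121/31


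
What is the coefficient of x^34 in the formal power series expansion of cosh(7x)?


The Maclaurin series is cosh(t) = sum_{m>=0} t^(2m) / (2m)!, so substituting t = 7x, only even powers of x are nonzero, with coefficient of x^(2m) equal to 7^(2m) / (2m)!.
For x^34 the coefficient is 7^34/34! = 54116956037952111668959660849/295232799039604140847618609643520000000 = 22539340290692258087863249/122962431919868446833660395520000000.

22539340290692258087863249/122962431919868446833660395520000000


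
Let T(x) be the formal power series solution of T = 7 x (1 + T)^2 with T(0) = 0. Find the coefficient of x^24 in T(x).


Apply the Lagrange inversion formula: if T = 7 x * phi(T) with phi(t) = (1 + t)^2, then [x^n] T = 7^n * (1/n) [t^(n-1)] phi(t)^n = 7^n * (1/n) [t^(n-1)] (1 + t)^(2n) = 7^n * (1/n) C(2n, n-1).
Using the identity C(2n, n-1) = C(2n, n) * n / (n+1), the unscaled factor equals C(2n, n) / (n+1) = C_n, the n-th Catalan number.
For n = 24: C_24 = C(48, 24) / 25 = 32247603683100/25 = 1289904147324.
With the 7^24 = 191581231380566414401 factor, the coefficient is 191581231380566414401 * 1289904147324 = 247121424907231472112073939212924.

247121424907231472112073939212924


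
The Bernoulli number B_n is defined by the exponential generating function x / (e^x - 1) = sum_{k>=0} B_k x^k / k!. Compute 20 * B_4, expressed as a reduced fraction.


Bernoulli numbers can also be computed recursively via B_0 = 1 and sum_{j=0}^{m} C(m+1, j) B_j = 0 for m >= 1. Odd-index Bernoulli numbers vanish for k >= 3.
Computing B_4 = -1/30, so 20 * B_4 = 20 * -1/30 = -2/3.

-2/3


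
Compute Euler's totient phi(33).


phi(n) counts integers in [1, n] coprime to n. Using the multiplicative formula phi(n) = n * prod_{p | n} (1 - 1/p):
33 = 3 * 11, so
phi(33) = 33 * (1 - 1/3) * (1 - 1/11) = 20.

20


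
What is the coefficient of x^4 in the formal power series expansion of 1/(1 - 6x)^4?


The general identity 1/(1 - c x)^r = sum_{k>=0} c^k C(k + r - 1, r - 1) x^k follows by substituting y = c x into 1/(1 - y)^r = sum_{k>=0} C(k + r - 1, r - 1) y^k.
For c = 6, r = 4, k = 4:
6^4 * C(7, 3) = 1296 * 35 = 45360.

45360


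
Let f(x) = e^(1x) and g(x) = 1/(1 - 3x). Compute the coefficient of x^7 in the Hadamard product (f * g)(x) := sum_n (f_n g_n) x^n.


Expanding: f_k = 1^k/k! (from e^(1x)) and g_k = 3^k (from 1/(1 - 3x)). So the Hadamard coefficient (f * g)_k = 1^k 3^k / k! = (3)^k / k!.
For k = 7: 3^7/7! = 2187/5040 = 243/560.

243/560


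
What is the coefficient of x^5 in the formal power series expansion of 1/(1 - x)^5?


The negative binomial / multiset identity is
1/(1 - x)^r = sum_{k>=0} C(k + r - 1, r - 1) x^k.
Here r = 5 and k = 5, so the coefficient is
C(5 + 4, 4) = C(9, 4)
= 126

126


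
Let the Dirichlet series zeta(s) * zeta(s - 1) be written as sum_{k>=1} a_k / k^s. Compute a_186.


Convolution gives a_k = sum_{d | k} d * 1 = sum_{d | k} d = sigma(k), the sum of positive divisors of k.
For k = 186, the divisors are 1, 2, 3, 6, 31, 62, 93, 186, so
sigma(186) = 1 + 2 + 3 + 6 + 31 + 62 + 93 + 186 = 384.

384


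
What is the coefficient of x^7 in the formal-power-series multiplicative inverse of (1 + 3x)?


The inverse is 1/(1 + 3x). Apply the geometric identity 1/(1 - y) = sum_{k>=0} y^k with y = -3x:
1/(1 + 3x) = sum_{k>=0} (-3)^k x^k.
So the coefficient of x^7 is (-3)^7 = -2187.

-2187


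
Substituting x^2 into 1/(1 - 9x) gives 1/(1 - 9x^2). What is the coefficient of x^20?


The coefficient of x^(2m) in 1/(1 - 9x^2) is 9^m.
With n = 20 = 2*10, the coefficient is 9^10 = 3486784401.

3486784401


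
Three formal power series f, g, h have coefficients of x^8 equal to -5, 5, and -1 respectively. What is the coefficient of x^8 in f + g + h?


Series addition is componentwise:
-5 + 5 + -1
= -1

-1


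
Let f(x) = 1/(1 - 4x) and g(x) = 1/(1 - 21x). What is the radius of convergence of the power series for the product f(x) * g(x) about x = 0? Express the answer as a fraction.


The radius of 1/(1 - 4x) is 1/4 (nearest singularity at x = 1/4), and the radius of 1/(1 - 21x) is 1/21.
The product f(x)*g(x) = 1/((1 - 4x)(1 - 21x)) has singularities at both 1/4 and 1/21, so its radius of convergence is the distance to the nearest one:
min(1/4, 1/21) = 1/21.

1/21


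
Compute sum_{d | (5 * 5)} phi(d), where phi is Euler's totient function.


First, 5 * 5 = 25. One classical identity is sum_{d | n} phi(d) = n (each k in [1, n] has a unique gcd with n, and among the k's with gcd(k, n) = n/d there are phi(d) of them). So the sum equals 25. We also verify directly:
Divisors of 25: 1, 5, 25.
phi values: 1, 4, 20.
Sum = 25.

25


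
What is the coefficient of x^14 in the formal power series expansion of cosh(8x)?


The Maclaurin series is cosh(t) = sum_{m>=0} t^(2m) / (2m)!, so substituting t = 8x, only even powers of x are nonzero, with coefficient of x^(2m) equal to 8^(2m) / (2m)!.
For x^14 the coefficient is 8^14/14! = 4398046511104/87178291200 = 2147483648/42567525.

2147483648/42567525


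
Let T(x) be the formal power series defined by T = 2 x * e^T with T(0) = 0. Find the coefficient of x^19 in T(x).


Apply the Lagrange inversion formula: if T = 2 x * phi(T) with phi(t) = e^t, then
[x^n] T = 2^n * (1/n) [t^(n-1)] phi(t)^n = 2^n * (1/n) [t^(n-1)] e^(n t) = 2^n * (1/n) * n^(n-1) / (n-1)! = 2^n * n^(n-1) / n!.
When c = 1 this is the Cayley count of rooted labeled trees on n vertices, divided by n!.
For n = 19: 2^19 * 19^18 / 19! = 524288 * 104127350297911241532841/121645100408832000 = 43843094862278417487512/97692469875.

43843094862278417487512/97692469875


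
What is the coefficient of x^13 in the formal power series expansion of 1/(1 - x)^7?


The expansion 1/(1 - x)^r = sum_{k>=0} C(k + r - 1, r - 1) x^k follows from the multiset / negative-binomial theorem (or from repeated differentiation of the geometric series).
For r = 7 and k = 13:
C(19, 6) = 121645100408832000 / (720 * 6227020800) = 27132.

27132


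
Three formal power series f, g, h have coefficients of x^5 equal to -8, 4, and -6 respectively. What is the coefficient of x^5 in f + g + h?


Series addition is componentwise:
-8 + 4 + -6
= -10

-10


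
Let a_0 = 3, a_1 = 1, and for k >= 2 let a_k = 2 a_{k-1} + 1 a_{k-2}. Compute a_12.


Iterating the recurrence forward:
a_0 = 3
a_1 = 1
a_2 = 2*1 + 1*3 = 5
a_3 = 2*5 + 1*1 = 11
a_4 = 2*11 + 1*5 = 27
a_5 = 2*27 + 1*11 = 65
a_6 = 2*65 + 1*27 = 157
a_7 = 2*157 + 1*65 = 379
a_8 = 2*379 + 1*157 = 915
a_9 = 2*915 + 1*379 = 2209
a_10 = 2*2209 + 1*915 = 5333
a_11 = 2*5333 + 1*2209 = 12875
a_12 = 2*12875 + 1*5333 = 31083
So a_12 = 31083.

31083


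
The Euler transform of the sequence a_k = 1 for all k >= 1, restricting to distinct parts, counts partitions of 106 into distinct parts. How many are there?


Partitions of 106 into distinct parts can be computed via generating function.
Product (1+x)(1+x^2)(1+x^3)...
The coefficient of x^106 = 728260

728260


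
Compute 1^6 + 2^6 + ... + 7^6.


This power sum has a closed form given by Faulhaber's formula
sum_{k=1}^{m} k^p = (1 / (p + 1)) * sum_{j=0}^{p} C(p + 1, j) B_j m^(p + 1 - j),
but for small m direct computation is fastest:
1 + 64 + 729 + 4096 + 15625 + 46656 + 117649 = 184820.

184820


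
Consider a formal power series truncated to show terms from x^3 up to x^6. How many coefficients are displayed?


From x^3 to x^6 inclusive, the count is 6 - 3 + 1 = 4.

4


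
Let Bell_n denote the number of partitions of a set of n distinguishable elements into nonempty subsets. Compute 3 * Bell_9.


Bell_9 can be computed from the Bell triangle or from Dobinski's identity Bell_n = (1/e) * sum_{k>=0} k^n / k!.
Computing Bell_9 = 21147.
Then 3 * 21147 = 63441.

63441


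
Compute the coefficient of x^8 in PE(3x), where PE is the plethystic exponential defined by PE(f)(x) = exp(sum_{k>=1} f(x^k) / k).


With f(x) = 3x, the exponent is sum_{k>=1} 3 x^k / k = 3 * (-ln(1 - x)). Exponentiating:
PE(3x) = exp(-3 ln(1 - x)) = 1/(1 - x)^3.
By the negative binomial expansion, [x^n] 1/(1 - x)^3 = C(n + 2, 2).
For n = 8: C(10, 2) = 45.

45


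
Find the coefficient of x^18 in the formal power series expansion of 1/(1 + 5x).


Write 1/(1 + c x) = 1/(1 - (-c) x) and apply the geometric-series identity
1/(1 - y) = sum_{k>=0} y^k to get 1/(1 + c x) = sum_{k>=0} (-c)^k x^k.
So the coefficient of x^k is (-c)^k = (-1)^k * c^k.
Here c = 5 and k = 18:
(-5)^18 = 1 * 3814697265625 = 3814697265625

3814697265625


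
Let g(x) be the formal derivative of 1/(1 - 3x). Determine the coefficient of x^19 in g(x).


Differentiate termwise: d/dx sum_{k>=0} 3^k x^k = sum_{k>=1} k 3^k x^(k-1) = sum_{j>=0} (j+1) 3^(j+1) x^j.
Equivalently, d/dx [1/(1 - 3x)] = 3/(1 - 3x)^2.
For j = 19: 20 * 3^20 = 20 * 3486784401 = 69735688020.

69735688020


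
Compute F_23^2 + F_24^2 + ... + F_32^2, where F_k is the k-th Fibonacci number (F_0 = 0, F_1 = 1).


There is a standard identity sum_{k=0}^{N} F_k^2 = F_N * F_{N+1} (proved inductively from the telescoping relation F_k^2 = F_k F_{k+1} - F_{k-1} F_k). Then
sum_{k=23}^{32} F_k^2 = F_32 F_33 - F_22 F_23.
Computing: F_32 = 2178309, F_33 = 3524578, F_22 = 17711, F_23 = 28657.
Sum = 2178309 * 3524578 - 17711 * 28657 = 7677112434475.

7677112434475


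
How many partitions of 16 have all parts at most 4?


Using the generating function (1-x)^(-1)(1-x^2)^(-1)...(1-x^4)^(-1),
the coefficient of x^16 counts these restricted partitions.
Result = 64

64


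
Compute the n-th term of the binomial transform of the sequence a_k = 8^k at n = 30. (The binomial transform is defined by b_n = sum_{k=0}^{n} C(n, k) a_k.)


With a_k = 8^k, b_n = sum_{k=0}^{n} C(n, k) 8^k = (1 + 8)^n by the binomial theorem.
For n = 30: (1 + 8)^30 = 9^30 = 42391158275216203514294433201.

42391158275216203514294433201


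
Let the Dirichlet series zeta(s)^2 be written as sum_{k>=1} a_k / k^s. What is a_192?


The Dirichlet convolution of the constant function 1 with itself gives (1 * 1)(k) = sum_{d | k} 1 = d(k), the number of positive divisors of k.
Since zeta(s) = sum_{k>=1} 1/k^s, we have zeta(s)^2 = sum_{k>=1} d(k)/k^s, so a_k = d(k).
For k = 192: the divisors are 1, 2, 3, 4, 6, 8, 12, 16, 24, 32, 48, 64, 96, 192.
Count = 14.

14


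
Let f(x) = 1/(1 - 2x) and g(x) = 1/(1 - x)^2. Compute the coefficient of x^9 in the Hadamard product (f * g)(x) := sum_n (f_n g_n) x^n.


f has coefficients f_k = 2^k. For g = 1/(1 - x)^2 the coefficient is g_k = C(k + 1, 1) = k + 1. The Hadamard coefficient is (f * g)_k = 2^k * (k + 1).
For k = 9: 2^9 * 10 = 512 * 10 = 5120.

5120


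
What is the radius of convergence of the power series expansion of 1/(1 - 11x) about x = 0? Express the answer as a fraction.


Expanding 1/(1 - 11x) = sum_{k>=0} 11^k x^k, the series converges when |11x| < 1, i.e., |x| < 1/11.
So the radius of convergence is 1/11 = 1/11.

1/11
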